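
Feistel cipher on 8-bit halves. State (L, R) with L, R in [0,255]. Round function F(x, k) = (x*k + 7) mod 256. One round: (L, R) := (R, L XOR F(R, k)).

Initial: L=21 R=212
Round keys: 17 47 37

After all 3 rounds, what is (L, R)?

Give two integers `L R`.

Round 1 (k=17): L=212 R=14
Round 2 (k=47): L=14 R=77
Round 3 (k=37): L=77 R=38

Answer: 77 38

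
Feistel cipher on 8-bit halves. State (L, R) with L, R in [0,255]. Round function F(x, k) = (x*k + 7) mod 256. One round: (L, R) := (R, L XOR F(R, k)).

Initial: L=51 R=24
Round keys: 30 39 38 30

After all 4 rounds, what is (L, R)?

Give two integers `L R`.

Answer: 109 22

Derivation:
Round 1 (k=30): L=24 R=228
Round 2 (k=39): L=228 R=219
Round 3 (k=38): L=219 R=109
Round 4 (k=30): L=109 R=22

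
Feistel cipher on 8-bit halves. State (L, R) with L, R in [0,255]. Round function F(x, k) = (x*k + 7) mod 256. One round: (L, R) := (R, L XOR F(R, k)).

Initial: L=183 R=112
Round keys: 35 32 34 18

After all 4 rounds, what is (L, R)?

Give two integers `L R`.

Round 1 (k=35): L=112 R=224
Round 2 (k=32): L=224 R=119
Round 3 (k=34): L=119 R=53
Round 4 (k=18): L=53 R=182

Answer: 53 182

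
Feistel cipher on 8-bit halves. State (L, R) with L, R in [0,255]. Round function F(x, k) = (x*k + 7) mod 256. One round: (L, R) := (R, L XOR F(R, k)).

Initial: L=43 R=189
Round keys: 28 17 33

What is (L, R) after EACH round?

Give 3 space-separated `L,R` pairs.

Answer: 189,152 152,162 162,113

Derivation:
Round 1 (k=28): L=189 R=152
Round 2 (k=17): L=152 R=162
Round 3 (k=33): L=162 R=113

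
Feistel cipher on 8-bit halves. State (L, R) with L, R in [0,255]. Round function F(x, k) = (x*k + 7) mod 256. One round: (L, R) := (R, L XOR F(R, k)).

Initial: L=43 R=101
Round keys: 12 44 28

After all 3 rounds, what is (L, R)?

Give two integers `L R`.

Answer: 130 215

Derivation:
Round 1 (k=12): L=101 R=232
Round 2 (k=44): L=232 R=130
Round 3 (k=28): L=130 R=215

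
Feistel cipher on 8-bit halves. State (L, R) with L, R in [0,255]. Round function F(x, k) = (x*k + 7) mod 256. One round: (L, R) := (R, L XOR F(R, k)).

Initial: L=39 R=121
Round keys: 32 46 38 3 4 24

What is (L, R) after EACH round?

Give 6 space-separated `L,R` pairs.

Answer: 121,0 0,126 126,187 187,70 70,164 164,33

Derivation:
Round 1 (k=32): L=121 R=0
Round 2 (k=46): L=0 R=126
Round 3 (k=38): L=126 R=187
Round 4 (k=3): L=187 R=70
Round 5 (k=4): L=70 R=164
Round 6 (k=24): L=164 R=33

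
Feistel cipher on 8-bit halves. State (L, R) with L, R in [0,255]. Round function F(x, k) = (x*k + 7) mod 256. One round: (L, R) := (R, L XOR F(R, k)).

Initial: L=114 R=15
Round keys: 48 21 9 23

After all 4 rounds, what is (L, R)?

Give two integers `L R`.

Answer: 59 203

Derivation:
Round 1 (k=48): L=15 R=165
Round 2 (k=21): L=165 R=159
Round 3 (k=9): L=159 R=59
Round 4 (k=23): L=59 R=203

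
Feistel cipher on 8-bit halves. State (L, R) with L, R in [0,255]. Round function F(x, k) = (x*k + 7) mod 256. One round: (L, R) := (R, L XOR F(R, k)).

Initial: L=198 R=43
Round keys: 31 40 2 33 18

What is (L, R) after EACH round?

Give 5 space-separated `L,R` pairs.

Answer: 43,250 250,60 60,133 133,16 16,162

Derivation:
Round 1 (k=31): L=43 R=250
Round 2 (k=40): L=250 R=60
Round 3 (k=2): L=60 R=133
Round 4 (k=33): L=133 R=16
Round 5 (k=18): L=16 R=162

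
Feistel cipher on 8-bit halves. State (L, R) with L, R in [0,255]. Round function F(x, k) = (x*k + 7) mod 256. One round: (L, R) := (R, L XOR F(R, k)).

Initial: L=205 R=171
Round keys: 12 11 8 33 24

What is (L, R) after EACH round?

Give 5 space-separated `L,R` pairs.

Answer: 171,198 198,34 34,209 209,218 218,166

Derivation:
Round 1 (k=12): L=171 R=198
Round 2 (k=11): L=198 R=34
Round 3 (k=8): L=34 R=209
Round 4 (k=33): L=209 R=218
Round 5 (k=24): L=218 R=166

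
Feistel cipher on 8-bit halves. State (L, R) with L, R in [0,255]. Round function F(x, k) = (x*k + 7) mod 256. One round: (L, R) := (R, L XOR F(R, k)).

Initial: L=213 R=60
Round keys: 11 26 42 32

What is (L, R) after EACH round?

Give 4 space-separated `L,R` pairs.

Answer: 60,78 78,207 207,179 179,168

Derivation:
Round 1 (k=11): L=60 R=78
Round 2 (k=26): L=78 R=207
Round 3 (k=42): L=207 R=179
Round 4 (k=32): L=179 R=168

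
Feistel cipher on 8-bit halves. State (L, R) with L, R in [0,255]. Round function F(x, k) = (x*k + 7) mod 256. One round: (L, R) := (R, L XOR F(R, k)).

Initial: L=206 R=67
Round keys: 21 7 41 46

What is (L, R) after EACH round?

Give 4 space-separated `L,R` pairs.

Round 1 (k=21): L=67 R=72
Round 2 (k=7): L=72 R=188
Round 3 (k=41): L=188 R=107
Round 4 (k=46): L=107 R=253

Answer: 67,72 72,188 188,107 107,253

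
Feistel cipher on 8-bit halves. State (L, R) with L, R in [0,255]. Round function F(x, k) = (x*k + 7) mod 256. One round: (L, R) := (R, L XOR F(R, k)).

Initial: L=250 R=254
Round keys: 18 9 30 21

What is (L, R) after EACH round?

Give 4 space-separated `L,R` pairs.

Round 1 (k=18): L=254 R=25
Round 2 (k=9): L=25 R=22
Round 3 (k=30): L=22 R=130
Round 4 (k=21): L=130 R=167

Answer: 254,25 25,22 22,130 130,167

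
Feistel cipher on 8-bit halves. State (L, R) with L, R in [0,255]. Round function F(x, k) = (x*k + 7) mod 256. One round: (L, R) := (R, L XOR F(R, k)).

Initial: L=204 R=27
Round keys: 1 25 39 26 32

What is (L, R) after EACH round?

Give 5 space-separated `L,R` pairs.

Round 1 (k=1): L=27 R=238
Round 2 (k=25): L=238 R=94
Round 3 (k=39): L=94 R=183
Round 4 (k=26): L=183 R=195
Round 5 (k=32): L=195 R=208

Answer: 27,238 238,94 94,183 183,195 195,208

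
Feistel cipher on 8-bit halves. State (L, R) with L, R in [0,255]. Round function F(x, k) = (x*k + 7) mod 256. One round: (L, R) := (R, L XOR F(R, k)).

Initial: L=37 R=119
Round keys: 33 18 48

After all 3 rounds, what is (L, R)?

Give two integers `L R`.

Answer: 218 156

Derivation:
Round 1 (k=33): L=119 R=123
Round 2 (k=18): L=123 R=218
Round 3 (k=48): L=218 R=156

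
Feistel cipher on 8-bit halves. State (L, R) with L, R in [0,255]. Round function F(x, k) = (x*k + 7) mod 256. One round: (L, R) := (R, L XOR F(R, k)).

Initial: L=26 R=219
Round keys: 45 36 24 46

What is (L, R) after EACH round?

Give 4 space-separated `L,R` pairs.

Answer: 219,156 156,44 44,187 187,141

Derivation:
Round 1 (k=45): L=219 R=156
Round 2 (k=36): L=156 R=44
Round 3 (k=24): L=44 R=187
Round 4 (k=46): L=187 R=141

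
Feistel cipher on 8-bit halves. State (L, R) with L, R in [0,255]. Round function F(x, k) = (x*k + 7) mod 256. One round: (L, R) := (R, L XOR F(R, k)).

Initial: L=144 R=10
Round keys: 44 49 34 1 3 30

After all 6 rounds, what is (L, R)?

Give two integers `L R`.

Answer: 136 76

Derivation:
Round 1 (k=44): L=10 R=47
Round 2 (k=49): L=47 R=12
Round 3 (k=34): L=12 R=176
Round 4 (k=1): L=176 R=187
Round 5 (k=3): L=187 R=136
Round 6 (k=30): L=136 R=76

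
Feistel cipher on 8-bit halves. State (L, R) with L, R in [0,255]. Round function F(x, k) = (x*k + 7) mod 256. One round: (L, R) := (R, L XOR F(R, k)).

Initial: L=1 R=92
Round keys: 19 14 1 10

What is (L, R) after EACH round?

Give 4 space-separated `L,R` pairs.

Answer: 92,218 218,175 175,108 108,144

Derivation:
Round 1 (k=19): L=92 R=218
Round 2 (k=14): L=218 R=175
Round 3 (k=1): L=175 R=108
Round 4 (k=10): L=108 R=144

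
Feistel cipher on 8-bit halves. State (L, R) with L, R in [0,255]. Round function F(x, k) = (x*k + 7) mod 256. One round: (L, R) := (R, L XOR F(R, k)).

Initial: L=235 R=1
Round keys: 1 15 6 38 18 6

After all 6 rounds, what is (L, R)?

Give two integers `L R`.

Answer: 5 91

Derivation:
Round 1 (k=1): L=1 R=227
Round 2 (k=15): L=227 R=85
Round 3 (k=6): L=85 R=230
Round 4 (k=38): L=230 R=126
Round 5 (k=18): L=126 R=5
Round 6 (k=6): L=5 R=91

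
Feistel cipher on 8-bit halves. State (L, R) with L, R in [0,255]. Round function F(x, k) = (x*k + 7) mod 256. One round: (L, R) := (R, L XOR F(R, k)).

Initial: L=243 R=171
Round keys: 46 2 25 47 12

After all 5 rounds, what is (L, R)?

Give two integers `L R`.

Round 1 (k=46): L=171 R=50
Round 2 (k=2): L=50 R=192
Round 3 (k=25): L=192 R=245
Round 4 (k=47): L=245 R=194
Round 5 (k=12): L=194 R=234

Answer: 194 234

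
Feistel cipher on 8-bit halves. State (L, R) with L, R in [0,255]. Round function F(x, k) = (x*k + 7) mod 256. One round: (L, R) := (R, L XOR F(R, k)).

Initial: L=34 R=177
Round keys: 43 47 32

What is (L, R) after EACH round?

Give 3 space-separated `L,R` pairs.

Answer: 177,224 224,150 150,39

Derivation:
Round 1 (k=43): L=177 R=224
Round 2 (k=47): L=224 R=150
Round 3 (k=32): L=150 R=39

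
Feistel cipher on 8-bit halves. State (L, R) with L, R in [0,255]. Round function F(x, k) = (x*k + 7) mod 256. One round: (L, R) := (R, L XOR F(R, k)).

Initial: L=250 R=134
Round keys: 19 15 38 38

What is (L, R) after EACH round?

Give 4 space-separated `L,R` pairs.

Answer: 134,3 3,178 178,112 112,21

Derivation:
Round 1 (k=19): L=134 R=3
Round 2 (k=15): L=3 R=178
Round 3 (k=38): L=178 R=112
Round 4 (k=38): L=112 R=21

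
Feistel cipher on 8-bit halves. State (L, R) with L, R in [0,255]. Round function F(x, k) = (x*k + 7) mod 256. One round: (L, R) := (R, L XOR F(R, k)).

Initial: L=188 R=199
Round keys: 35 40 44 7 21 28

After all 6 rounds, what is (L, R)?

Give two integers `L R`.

Round 1 (k=35): L=199 R=128
Round 2 (k=40): L=128 R=192
Round 3 (k=44): L=192 R=135
Round 4 (k=7): L=135 R=120
Round 5 (k=21): L=120 R=88
Round 6 (k=28): L=88 R=223

Answer: 88 223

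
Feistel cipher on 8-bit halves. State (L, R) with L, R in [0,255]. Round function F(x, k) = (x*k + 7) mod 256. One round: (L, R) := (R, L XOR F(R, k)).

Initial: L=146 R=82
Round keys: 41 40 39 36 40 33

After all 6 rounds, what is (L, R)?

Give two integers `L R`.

Round 1 (k=41): L=82 R=187
Round 2 (k=40): L=187 R=109
Round 3 (k=39): L=109 R=25
Round 4 (k=36): L=25 R=230
Round 5 (k=40): L=230 R=238
Round 6 (k=33): L=238 R=83

Answer: 238 83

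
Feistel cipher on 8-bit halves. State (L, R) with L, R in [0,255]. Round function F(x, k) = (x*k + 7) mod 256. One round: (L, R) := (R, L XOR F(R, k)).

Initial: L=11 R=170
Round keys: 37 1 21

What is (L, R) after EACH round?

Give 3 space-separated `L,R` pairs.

Round 1 (k=37): L=170 R=146
Round 2 (k=1): L=146 R=51
Round 3 (k=21): L=51 R=164

Answer: 170,146 146,51 51,164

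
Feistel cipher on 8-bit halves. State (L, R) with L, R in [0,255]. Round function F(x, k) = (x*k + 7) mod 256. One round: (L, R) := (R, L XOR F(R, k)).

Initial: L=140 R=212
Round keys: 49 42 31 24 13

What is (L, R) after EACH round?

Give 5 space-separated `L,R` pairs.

Round 1 (k=49): L=212 R=23
Round 2 (k=42): L=23 R=25
Round 3 (k=31): L=25 R=25
Round 4 (k=24): L=25 R=70
Round 5 (k=13): L=70 R=140

Answer: 212,23 23,25 25,25 25,70 70,140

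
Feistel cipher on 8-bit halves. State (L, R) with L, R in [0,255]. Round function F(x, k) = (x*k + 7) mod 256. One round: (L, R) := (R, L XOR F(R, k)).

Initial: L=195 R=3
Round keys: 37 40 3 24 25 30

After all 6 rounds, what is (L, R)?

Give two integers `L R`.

Answer: 116 4

Derivation:
Round 1 (k=37): L=3 R=181
Round 2 (k=40): L=181 R=76
Round 3 (k=3): L=76 R=94
Round 4 (k=24): L=94 R=155
Round 5 (k=25): L=155 R=116
Round 6 (k=30): L=116 R=4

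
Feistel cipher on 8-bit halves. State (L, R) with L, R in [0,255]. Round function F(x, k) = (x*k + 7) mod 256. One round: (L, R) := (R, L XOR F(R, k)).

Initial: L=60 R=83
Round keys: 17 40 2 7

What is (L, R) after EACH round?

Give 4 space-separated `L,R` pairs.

Answer: 83,182 182,36 36,249 249,242

Derivation:
Round 1 (k=17): L=83 R=182
Round 2 (k=40): L=182 R=36
Round 3 (k=2): L=36 R=249
Round 4 (k=7): L=249 R=242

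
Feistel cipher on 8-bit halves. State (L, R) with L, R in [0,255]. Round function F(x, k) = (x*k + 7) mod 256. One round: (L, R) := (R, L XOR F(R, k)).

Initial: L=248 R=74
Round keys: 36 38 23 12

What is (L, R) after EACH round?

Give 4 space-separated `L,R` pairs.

Answer: 74,151 151,59 59,195 195,16

Derivation:
Round 1 (k=36): L=74 R=151
Round 2 (k=38): L=151 R=59
Round 3 (k=23): L=59 R=195
Round 4 (k=12): L=195 R=16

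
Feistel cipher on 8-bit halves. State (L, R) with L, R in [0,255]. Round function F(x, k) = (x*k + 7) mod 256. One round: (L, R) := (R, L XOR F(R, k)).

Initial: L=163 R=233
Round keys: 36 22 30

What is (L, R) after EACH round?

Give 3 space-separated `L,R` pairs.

Round 1 (k=36): L=233 R=104
Round 2 (k=22): L=104 R=30
Round 3 (k=30): L=30 R=227

Answer: 233,104 104,30 30,227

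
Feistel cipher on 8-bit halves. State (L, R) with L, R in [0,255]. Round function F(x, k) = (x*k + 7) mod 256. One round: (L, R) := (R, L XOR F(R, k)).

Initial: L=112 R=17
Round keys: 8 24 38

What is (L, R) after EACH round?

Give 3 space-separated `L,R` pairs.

Answer: 17,255 255,254 254,68

Derivation:
Round 1 (k=8): L=17 R=255
Round 2 (k=24): L=255 R=254
Round 3 (k=38): L=254 R=68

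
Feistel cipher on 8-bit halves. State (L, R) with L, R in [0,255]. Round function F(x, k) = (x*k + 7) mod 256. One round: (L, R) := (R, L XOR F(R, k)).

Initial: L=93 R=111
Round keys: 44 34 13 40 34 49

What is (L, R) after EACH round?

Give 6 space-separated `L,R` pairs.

Round 1 (k=44): L=111 R=70
Round 2 (k=34): L=70 R=60
Round 3 (k=13): L=60 R=85
Round 4 (k=40): L=85 R=115
Round 5 (k=34): L=115 R=24
Round 6 (k=49): L=24 R=236

Answer: 111,70 70,60 60,85 85,115 115,24 24,236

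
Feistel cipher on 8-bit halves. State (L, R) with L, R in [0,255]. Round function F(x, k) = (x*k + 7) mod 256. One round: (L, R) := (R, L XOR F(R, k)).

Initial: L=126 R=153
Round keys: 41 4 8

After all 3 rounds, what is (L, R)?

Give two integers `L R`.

Round 1 (k=41): L=153 R=246
Round 2 (k=4): L=246 R=70
Round 3 (k=8): L=70 R=193

Answer: 70 193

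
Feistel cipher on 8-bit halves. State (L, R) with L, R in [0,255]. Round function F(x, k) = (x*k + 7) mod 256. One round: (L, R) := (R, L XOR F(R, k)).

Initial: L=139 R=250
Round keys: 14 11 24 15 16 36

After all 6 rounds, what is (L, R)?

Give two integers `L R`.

Round 1 (k=14): L=250 R=56
Round 2 (k=11): L=56 R=149
Round 3 (k=24): L=149 R=199
Round 4 (k=15): L=199 R=37
Round 5 (k=16): L=37 R=144
Round 6 (k=36): L=144 R=98

Answer: 144 98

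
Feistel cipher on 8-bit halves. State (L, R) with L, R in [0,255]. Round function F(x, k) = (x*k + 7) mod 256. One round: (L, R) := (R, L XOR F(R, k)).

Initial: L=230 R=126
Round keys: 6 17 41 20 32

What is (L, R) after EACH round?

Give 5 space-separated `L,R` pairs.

Round 1 (k=6): L=126 R=29
Round 2 (k=17): L=29 R=138
Round 3 (k=41): L=138 R=60
Round 4 (k=20): L=60 R=61
Round 5 (k=32): L=61 R=155

Answer: 126,29 29,138 138,60 60,61 61,155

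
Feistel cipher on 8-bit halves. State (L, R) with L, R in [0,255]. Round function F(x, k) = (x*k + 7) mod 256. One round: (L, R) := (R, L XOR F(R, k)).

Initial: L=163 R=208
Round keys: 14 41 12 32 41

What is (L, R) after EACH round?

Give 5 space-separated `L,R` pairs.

Round 1 (k=14): L=208 R=196
Round 2 (k=41): L=196 R=187
Round 3 (k=12): L=187 R=15
Round 4 (k=32): L=15 R=92
Round 5 (k=41): L=92 R=204

Answer: 208,196 196,187 187,15 15,92 92,204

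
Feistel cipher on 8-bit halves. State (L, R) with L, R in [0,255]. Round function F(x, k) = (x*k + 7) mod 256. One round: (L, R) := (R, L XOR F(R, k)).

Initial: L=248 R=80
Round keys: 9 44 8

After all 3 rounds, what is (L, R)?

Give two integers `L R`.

Round 1 (k=9): L=80 R=47
Round 2 (k=44): L=47 R=75
Round 3 (k=8): L=75 R=112

Answer: 75 112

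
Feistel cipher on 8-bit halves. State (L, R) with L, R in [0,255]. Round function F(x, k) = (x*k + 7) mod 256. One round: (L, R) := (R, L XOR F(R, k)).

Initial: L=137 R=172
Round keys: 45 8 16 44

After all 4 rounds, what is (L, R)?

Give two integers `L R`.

Round 1 (k=45): L=172 R=202
Round 2 (k=8): L=202 R=251
Round 3 (k=16): L=251 R=125
Round 4 (k=44): L=125 R=120

Answer: 125 120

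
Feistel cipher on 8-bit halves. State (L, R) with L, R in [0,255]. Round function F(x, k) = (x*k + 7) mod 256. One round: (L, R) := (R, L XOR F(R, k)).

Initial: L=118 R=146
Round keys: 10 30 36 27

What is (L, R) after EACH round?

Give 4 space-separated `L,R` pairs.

Answer: 146,205 205,159 159,174 174,254

Derivation:
Round 1 (k=10): L=146 R=205
Round 2 (k=30): L=205 R=159
Round 3 (k=36): L=159 R=174
Round 4 (k=27): L=174 R=254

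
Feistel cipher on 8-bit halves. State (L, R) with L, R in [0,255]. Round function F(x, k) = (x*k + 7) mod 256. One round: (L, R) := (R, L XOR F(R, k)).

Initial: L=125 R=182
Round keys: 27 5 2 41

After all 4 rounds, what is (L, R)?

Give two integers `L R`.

Answer: 165 153

Derivation:
Round 1 (k=27): L=182 R=68
Round 2 (k=5): L=68 R=237
Round 3 (k=2): L=237 R=165
Round 4 (k=41): L=165 R=153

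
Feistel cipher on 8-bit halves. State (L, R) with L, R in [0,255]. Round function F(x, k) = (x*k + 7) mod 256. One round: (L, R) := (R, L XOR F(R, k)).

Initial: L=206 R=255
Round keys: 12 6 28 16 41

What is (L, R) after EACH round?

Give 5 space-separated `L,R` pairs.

Answer: 255,53 53,186 186,106 106,29 29,198

Derivation:
Round 1 (k=12): L=255 R=53
Round 2 (k=6): L=53 R=186
Round 3 (k=28): L=186 R=106
Round 4 (k=16): L=106 R=29
Round 5 (k=41): L=29 R=198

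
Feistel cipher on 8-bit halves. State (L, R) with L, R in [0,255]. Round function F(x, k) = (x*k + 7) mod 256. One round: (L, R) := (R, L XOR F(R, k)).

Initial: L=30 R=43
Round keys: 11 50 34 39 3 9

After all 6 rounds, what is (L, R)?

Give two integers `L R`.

Answer: 216 145

Derivation:
Round 1 (k=11): L=43 R=254
Round 2 (k=50): L=254 R=136
Round 3 (k=34): L=136 R=233
Round 4 (k=39): L=233 R=14
Round 5 (k=3): L=14 R=216
Round 6 (k=9): L=216 R=145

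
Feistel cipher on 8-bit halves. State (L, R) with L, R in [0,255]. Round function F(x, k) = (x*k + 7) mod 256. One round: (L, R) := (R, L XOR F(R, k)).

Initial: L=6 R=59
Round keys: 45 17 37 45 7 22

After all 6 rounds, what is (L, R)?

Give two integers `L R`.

Round 1 (k=45): L=59 R=96
Round 2 (k=17): L=96 R=92
Round 3 (k=37): L=92 R=51
Round 4 (k=45): L=51 R=162
Round 5 (k=7): L=162 R=70
Round 6 (k=22): L=70 R=169

Answer: 70 169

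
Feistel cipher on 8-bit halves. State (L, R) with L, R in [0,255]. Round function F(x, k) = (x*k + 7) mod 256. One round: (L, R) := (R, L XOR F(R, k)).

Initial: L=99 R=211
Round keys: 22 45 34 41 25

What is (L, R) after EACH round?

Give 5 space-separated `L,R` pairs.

Round 1 (k=22): L=211 R=74
Round 2 (k=45): L=74 R=218
Round 3 (k=34): L=218 R=177
Round 4 (k=41): L=177 R=186
Round 5 (k=25): L=186 R=128

Answer: 211,74 74,218 218,177 177,186 186,128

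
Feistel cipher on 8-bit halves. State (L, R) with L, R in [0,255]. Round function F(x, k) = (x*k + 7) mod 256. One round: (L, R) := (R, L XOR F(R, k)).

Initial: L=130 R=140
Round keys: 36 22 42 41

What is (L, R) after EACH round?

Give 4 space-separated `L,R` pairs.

Answer: 140,53 53,25 25,20 20,34

Derivation:
Round 1 (k=36): L=140 R=53
Round 2 (k=22): L=53 R=25
Round 3 (k=42): L=25 R=20
Round 4 (k=41): L=20 R=34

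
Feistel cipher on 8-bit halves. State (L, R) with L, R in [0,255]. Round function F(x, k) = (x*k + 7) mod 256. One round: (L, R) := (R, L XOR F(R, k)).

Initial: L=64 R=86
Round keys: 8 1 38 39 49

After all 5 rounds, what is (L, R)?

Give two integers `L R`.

Answer: 175 134

Derivation:
Round 1 (k=8): L=86 R=247
Round 2 (k=1): L=247 R=168
Round 3 (k=38): L=168 R=0
Round 4 (k=39): L=0 R=175
Round 5 (k=49): L=175 R=134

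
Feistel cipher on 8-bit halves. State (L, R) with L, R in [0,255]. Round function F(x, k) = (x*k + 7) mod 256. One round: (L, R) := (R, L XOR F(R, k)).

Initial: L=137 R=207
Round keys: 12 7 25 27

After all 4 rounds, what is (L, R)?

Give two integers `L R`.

Answer: 147 34

Derivation:
Round 1 (k=12): L=207 R=50
Round 2 (k=7): L=50 R=170
Round 3 (k=25): L=170 R=147
Round 4 (k=27): L=147 R=34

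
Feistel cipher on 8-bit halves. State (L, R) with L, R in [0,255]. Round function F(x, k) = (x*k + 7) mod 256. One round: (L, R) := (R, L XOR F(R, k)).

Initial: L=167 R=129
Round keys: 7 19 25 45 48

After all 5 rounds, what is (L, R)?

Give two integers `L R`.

Answer: 165 188

Derivation:
Round 1 (k=7): L=129 R=41
Round 2 (k=19): L=41 R=147
Round 3 (k=25): L=147 R=75
Round 4 (k=45): L=75 R=165
Round 5 (k=48): L=165 R=188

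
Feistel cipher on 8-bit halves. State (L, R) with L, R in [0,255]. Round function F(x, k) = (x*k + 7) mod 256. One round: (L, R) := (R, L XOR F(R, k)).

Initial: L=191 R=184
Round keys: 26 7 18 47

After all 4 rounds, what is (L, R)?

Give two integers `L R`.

Answer: 141 109

Derivation:
Round 1 (k=26): L=184 R=8
Round 2 (k=7): L=8 R=135
Round 3 (k=18): L=135 R=141
Round 4 (k=47): L=141 R=109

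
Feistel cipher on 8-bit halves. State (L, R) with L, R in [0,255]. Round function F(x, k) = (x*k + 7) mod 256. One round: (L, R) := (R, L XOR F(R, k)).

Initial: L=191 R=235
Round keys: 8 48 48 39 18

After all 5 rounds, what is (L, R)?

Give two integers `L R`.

Answer: 148 200

Derivation:
Round 1 (k=8): L=235 R=224
Round 2 (k=48): L=224 R=236
Round 3 (k=48): L=236 R=167
Round 4 (k=39): L=167 R=148
Round 5 (k=18): L=148 R=200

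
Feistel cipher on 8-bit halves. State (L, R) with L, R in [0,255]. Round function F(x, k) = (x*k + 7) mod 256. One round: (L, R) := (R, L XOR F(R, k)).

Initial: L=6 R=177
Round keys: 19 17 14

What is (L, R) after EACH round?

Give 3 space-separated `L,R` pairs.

Round 1 (k=19): L=177 R=44
Round 2 (k=17): L=44 R=66
Round 3 (k=14): L=66 R=143

Answer: 177,44 44,66 66,143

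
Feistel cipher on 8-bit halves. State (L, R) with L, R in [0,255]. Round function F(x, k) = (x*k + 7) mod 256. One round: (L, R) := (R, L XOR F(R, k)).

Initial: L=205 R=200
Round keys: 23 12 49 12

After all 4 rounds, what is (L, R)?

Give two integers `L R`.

Round 1 (k=23): L=200 R=50
Round 2 (k=12): L=50 R=151
Round 3 (k=49): L=151 R=220
Round 4 (k=12): L=220 R=192

Answer: 220 192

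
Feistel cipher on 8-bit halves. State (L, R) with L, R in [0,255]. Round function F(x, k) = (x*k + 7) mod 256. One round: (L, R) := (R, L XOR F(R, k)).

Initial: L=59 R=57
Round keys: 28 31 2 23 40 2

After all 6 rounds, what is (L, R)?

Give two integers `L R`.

Answer: 220 13

Derivation:
Round 1 (k=28): L=57 R=120
Round 2 (k=31): L=120 R=182
Round 3 (k=2): L=182 R=11
Round 4 (k=23): L=11 R=178
Round 5 (k=40): L=178 R=220
Round 6 (k=2): L=220 R=13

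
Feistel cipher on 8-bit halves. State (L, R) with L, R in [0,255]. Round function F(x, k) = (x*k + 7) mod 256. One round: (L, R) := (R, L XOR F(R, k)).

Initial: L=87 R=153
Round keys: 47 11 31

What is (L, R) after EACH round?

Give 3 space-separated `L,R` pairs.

Round 1 (k=47): L=153 R=73
Round 2 (k=11): L=73 R=179
Round 3 (k=31): L=179 R=253

Answer: 153,73 73,179 179,253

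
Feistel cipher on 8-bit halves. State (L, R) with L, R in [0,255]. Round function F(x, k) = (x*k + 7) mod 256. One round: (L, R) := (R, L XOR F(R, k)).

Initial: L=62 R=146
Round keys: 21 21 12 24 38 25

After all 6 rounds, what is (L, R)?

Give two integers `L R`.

Answer: 233 47

Derivation:
Round 1 (k=21): L=146 R=63
Round 2 (k=21): L=63 R=160
Round 3 (k=12): L=160 R=184
Round 4 (k=24): L=184 R=231
Round 5 (k=38): L=231 R=233
Round 6 (k=25): L=233 R=47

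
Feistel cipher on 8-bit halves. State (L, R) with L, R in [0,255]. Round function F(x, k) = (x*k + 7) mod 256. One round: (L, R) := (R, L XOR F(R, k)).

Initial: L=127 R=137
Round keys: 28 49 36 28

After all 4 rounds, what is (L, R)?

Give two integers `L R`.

Round 1 (k=28): L=137 R=124
Round 2 (k=49): L=124 R=74
Round 3 (k=36): L=74 R=19
Round 4 (k=28): L=19 R=81

Answer: 19 81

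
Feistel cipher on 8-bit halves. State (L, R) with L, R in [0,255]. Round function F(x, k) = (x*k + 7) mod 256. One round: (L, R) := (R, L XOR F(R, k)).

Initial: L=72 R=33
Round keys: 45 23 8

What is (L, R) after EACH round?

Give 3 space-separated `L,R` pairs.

Answer: 33,156 156,42 42,203

Derivation:
Round 1 (k=45): L=33 R=156
Round 2 (k=23): L=156 R=42
Round 3 (k=8): L=42 R=203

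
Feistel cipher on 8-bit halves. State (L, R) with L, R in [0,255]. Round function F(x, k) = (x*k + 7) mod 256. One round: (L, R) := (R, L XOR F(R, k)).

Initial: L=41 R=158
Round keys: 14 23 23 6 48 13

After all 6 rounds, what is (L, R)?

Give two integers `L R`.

Round 1 (k=14): L=158 R=130
Round 2 (k=23): L=130 R=43
Round 3 (k=23): L=43 R=102
Round 4 (k=6): L=102 R=64
Round 5 (k=48): L=64 R=97
Round 6 (k=13): L=97 R=180

Answer: 97 180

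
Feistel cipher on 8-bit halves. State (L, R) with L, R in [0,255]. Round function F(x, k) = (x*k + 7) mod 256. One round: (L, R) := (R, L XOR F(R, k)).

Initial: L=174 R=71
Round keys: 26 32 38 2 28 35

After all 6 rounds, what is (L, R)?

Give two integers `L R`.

Round 1 (k=26): L=71 R=147
Round 2 (k=32): L=147 R=32
Round 3 (k=38): L=32 R=84
Round 4 (k=2): L=84 R=143
Round 5 (k=28): L=143 R=255
Round 6 (k=35): L=255 R=107

Answer: 255 107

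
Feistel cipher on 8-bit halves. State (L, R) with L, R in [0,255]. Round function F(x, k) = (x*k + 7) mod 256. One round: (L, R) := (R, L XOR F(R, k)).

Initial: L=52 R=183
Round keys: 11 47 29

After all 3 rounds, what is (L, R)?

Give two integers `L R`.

Round 1 (k=11): L=183 R=208
Round 2 (k=47): L=208 R=128
Round 3 (k=29): L=128 R=87

Answer: 128 87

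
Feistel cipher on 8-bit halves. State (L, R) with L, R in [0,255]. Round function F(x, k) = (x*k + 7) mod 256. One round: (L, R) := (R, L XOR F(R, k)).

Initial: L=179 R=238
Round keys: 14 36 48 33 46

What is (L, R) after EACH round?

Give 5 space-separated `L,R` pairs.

Round 1 (k=14): L=238 R=184
Round 2 (k=36): L=184 R=9
Round 3 (k=48): L=9 R=15
Round 4 (k=33): L=15 R=255
Round 5 (k=46): L=255 R=214

Answer: 238,184 184,9 9,15 15,255 255,214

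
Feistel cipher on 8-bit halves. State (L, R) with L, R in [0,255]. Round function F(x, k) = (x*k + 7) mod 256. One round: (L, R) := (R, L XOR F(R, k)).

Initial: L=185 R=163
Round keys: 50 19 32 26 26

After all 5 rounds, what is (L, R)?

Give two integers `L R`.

Answer: 197 106

Derivation:
Round 1 (k=50): L=163 R=100
Round 2 (k=19): L=100 R=208
Round 3 (k=32): L=208 R=99
Round 4 (k=26): L=99 R=197
Round 5 (k=26): L=197 R=106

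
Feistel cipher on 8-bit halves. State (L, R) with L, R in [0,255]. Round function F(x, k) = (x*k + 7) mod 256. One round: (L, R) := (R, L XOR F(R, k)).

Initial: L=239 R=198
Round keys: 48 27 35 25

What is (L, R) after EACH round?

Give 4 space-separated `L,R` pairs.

Round 1 (k=48): L=198 R=200
Round 2 (k=27): L=200 R=217
Round 3 (k=35): L=217 R=122
Round 4 (k=25): L=122 R=40

Answer: 198,200 200,217 217,122 122,40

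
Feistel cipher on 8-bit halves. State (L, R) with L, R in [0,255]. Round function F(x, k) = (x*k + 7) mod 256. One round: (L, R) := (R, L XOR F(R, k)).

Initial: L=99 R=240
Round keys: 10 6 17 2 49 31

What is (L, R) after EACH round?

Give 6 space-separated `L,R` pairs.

Answer: 240,4 4,239 239,226 226,36 36,9 9,58

Derivation:
Round 1 (k=10): L=240 R=4
Round 2 (k=6): L=4 R=239
Round 3 (k=17): L=239 R=226
Round 4 (k=2): L=226 R=36
Round 5 (k=49): L=36 R=9
Round 6 (k=31): L=9 R=58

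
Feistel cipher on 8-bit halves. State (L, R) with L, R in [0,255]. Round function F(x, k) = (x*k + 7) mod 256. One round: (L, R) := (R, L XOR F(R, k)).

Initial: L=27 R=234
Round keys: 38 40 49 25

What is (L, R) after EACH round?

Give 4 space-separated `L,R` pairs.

Round 1 (k=38): L=234 R=216
Round 2 (k=40): L=216 R=45
Round 3 (k=49): L=45 R=124
Round 4 (k=25): L=124 R=14

Answer: 234,216 216,45 45,124 124,14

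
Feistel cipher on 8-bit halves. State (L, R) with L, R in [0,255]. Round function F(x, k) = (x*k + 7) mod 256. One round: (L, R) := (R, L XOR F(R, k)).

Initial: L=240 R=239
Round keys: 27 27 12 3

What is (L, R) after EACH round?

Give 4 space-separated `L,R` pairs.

Round 1 (k=27): L=239 R=204
Round 2 (k=27): L=204 R=100
Round 3 (k=12): L=100 R=123
Round 4 (k=3): L=123 R=28

Answer: 239,204 204,100 100,123 123,28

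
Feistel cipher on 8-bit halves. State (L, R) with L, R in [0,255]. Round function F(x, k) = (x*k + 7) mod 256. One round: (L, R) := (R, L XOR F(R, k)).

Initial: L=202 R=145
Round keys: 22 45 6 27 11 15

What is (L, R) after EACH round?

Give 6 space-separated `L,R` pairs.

Answer: 145,183 183,163 163,110 110,2 2,115 115,198

Derivation:
Round 1 (k=22): L=145 R=183
Round 2 (k=45): L=183 R=163
Round 3 (k=6): L=163 R=110
Round 4 (k=27): L=110 R=2
Round 5 (k=11): L=2 R=115
Round 6 (k=15): L=115 R=198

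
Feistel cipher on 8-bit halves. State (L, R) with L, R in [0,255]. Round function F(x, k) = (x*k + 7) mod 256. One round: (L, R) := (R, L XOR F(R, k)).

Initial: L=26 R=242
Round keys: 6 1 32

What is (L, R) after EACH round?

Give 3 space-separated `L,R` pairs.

Round 1 (k=6): L=242 R=169
Round 2 (k=1): L=169 R=66
Round 3 (k=32): L=66 R=238

Answer: 242,169 169,66 66,238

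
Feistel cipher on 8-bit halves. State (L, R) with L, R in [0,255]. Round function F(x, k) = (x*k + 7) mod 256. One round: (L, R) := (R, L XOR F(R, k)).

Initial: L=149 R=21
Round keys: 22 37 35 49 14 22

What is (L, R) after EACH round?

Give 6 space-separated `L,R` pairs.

Round 1 (k=22): L=21 R=64
Round 2 (k=37): L=64 R=82
Round 3 (k=35): L=82 R=125
Round 4 (k=49): L=125 R=166
Round 5 (k=14): L=166 R=102
Round 6 (k=22): L=102 R=109

Answer: 21,64 64,82 82,125 125,166 166,102 102,109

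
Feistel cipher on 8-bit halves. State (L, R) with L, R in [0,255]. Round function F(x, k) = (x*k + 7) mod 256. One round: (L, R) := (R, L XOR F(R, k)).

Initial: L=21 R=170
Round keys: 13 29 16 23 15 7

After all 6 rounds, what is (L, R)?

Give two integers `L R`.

Round 1 (k=13): L=170 R=188
Round 2 (k=29): L=188 R=249
Round 3 (k=16): L=249 R=43
Round 4 (k=23): L=43 R=29
Round 5 (k=15): L=29 R=145
Round 6 (k=7): L=145 R=227

Answer: 145 227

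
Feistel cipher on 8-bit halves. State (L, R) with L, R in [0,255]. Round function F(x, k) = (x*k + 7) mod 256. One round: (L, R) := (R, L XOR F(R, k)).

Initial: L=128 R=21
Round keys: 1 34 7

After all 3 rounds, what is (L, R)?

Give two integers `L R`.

Answer: 170 49

Derivation:
Round 1 (k=1): L=21 R=156
Round 2 (k=34): L=156 R=170
Round 3 (k=7): L=170 R=49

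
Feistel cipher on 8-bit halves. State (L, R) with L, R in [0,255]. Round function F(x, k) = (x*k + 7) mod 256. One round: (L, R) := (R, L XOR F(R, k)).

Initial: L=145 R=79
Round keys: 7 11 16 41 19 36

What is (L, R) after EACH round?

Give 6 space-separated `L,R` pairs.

Round 1 (k=7): L=79 R=161
Round 2 (k=11): L=161 R=189
Round 3 (k=16): L=189 R=118
Round 4 (k=41): L=118 R=80
Round 5 (k=19): L=80 R=129
Round 6 (k=36): L=129 R=123

Answer: 79,161 161,189 189,118 118,80 80,129 129,123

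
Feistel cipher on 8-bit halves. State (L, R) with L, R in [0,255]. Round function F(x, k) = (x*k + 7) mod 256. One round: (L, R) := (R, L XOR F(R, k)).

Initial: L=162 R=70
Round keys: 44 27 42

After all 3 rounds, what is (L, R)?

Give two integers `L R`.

Round 1 (k=44): L=70 R=173
Round 2 (k=27): L=173 R=0
Round 3 (k=42): L=0 R=170

Answer: 0 170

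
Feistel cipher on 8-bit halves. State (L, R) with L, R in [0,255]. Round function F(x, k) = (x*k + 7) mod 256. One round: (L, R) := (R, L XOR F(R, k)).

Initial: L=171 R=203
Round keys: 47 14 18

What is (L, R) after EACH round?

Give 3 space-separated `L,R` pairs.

Round 1 (k=47): L=203 R=231
Round 2 (k=14): L=231 R=98
Round 3 (k=18): L=98 R=12

Answer: 203,231 231,98 98,12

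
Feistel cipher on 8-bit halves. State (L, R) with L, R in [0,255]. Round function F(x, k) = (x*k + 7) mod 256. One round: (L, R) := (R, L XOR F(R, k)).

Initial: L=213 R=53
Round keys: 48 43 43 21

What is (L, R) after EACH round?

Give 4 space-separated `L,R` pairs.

Round 1 (k=48): L=53 R=34
Round 2 (k=43): L=34 R=136
Round 3 (k=43): L=136 R=253
Round 4 (k=21): L=253 R=64

Answer: 53,34 34,136 136,253 253,64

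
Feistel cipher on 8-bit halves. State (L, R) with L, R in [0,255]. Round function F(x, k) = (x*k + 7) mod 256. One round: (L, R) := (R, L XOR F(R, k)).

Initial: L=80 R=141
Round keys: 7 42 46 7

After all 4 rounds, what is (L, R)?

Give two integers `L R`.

Round 1 (k=7): L=141 R=178
Round 2 (k=42): L=178 R=182
Round 3 (k=46): L=182 R=9
Round 4 (k=7): L=9 R=240

Answer: 9 240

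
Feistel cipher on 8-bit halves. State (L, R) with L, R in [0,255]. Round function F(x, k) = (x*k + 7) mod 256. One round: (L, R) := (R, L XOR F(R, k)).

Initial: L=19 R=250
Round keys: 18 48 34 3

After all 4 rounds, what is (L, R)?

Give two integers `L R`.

Answer: 41 255

Derivation:
Round 1 (k=18): L=250 R=136
Round 2 (k=48): L=136 R=125
Round 3 (k=34): L=125 R=41
Round 4 (k=3): L=41 R=255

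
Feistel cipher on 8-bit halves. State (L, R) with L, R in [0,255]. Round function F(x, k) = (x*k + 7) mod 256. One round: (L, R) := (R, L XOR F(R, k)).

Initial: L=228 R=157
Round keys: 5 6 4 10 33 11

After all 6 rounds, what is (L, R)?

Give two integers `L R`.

Round 1 (k=5): L=157 R=252
Round 2 (k=6): L=252 R=114
Round 3 (k=4): L=114 R=51
Round 4 (k=10): L=51 R=119
Round 5 (k=33): L=119 R=109
Round 6 (k=11): L=109 R=193

Answer: 109 193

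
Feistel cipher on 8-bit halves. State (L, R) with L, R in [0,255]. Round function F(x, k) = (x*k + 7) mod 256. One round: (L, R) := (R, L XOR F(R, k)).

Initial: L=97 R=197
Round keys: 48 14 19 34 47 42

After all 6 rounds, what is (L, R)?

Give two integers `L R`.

Answer: 155 94

Derivation:
Round 1 (k=48): L=197 R=150
Round 2 (k=14): L=150 R=254
Round 3 (k=19): L=254 R=119
Round 4 (k=34): L=119 R=43
Round 5 (k=47): L=43 R=155
Round 6 (k=42): L=155 R=94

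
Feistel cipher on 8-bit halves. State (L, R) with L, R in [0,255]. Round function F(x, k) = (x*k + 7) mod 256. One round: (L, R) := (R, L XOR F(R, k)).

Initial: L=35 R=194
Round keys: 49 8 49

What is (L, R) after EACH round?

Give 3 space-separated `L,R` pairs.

Answer: 194,10 10,149 149,134

Derivation:
Round 1 (k=49): L=194 R=10
Round 2 (k=8): L=10 R=149
Round 3 (k=49): L=149 R=134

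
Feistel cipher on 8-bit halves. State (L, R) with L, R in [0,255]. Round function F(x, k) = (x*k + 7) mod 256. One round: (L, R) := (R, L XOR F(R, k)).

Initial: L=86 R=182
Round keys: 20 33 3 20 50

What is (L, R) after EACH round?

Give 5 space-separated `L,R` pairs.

Answer: 182,105 105,38 38,16 16,97 97,233

Derivation:
Round 1 (k=20): L=182 R=105
Round 2 (k=33): L=105 R=38
Round 3 (k=3): L=38 R=16
Round 4 (k=20): L=16 R=97
Round 5 (k=50): L=97 R=233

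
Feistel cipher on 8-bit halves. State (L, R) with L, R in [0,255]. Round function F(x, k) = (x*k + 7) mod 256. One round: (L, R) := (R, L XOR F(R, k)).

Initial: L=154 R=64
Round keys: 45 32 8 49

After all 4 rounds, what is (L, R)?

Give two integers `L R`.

Round 1 (k=45): L=64 R=221
Round 2 (k=32): L=221 R=231
Round 3 (k=8): L=231 R=226
Round 4 (k=49): L=226 R=174

Answer: 226 174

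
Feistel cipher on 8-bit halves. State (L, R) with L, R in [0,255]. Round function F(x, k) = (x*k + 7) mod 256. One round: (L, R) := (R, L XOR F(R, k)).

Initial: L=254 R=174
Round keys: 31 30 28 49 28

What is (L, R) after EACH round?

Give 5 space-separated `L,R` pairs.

Answer: 174,231 231,183 183,236 236,132 132,155

Derivation:
Round 1 (k=31): L=174 R=231
Round 2 (k=30): L=231 R=183
Round 3 (k=28): L=183 R=236
Round 4 (k=49): L=236 R=132
Round 5 (k=28): L=132 R=155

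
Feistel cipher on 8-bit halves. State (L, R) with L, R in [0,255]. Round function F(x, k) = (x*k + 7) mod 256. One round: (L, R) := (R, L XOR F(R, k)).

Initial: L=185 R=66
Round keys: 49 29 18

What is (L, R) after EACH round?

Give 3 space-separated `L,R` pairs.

Answer: 66,16 16,149 149,145

Derivation:
Round 1 (k=49): L=66 R=16
Round 2 (k=29): L=16 R=149
Round 3 (k=18): L=149 R=145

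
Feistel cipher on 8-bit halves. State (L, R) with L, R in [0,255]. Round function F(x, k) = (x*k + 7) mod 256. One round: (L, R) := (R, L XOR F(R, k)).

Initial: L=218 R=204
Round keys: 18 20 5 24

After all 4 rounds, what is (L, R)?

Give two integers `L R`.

Round 1 (k=18): L=204 R=133
Round 2 (k=20): L=133 R=167
Round 3 (k=5): L=167 R=207
Round 4 (k=24): L=207 R=200

Answer: 207 200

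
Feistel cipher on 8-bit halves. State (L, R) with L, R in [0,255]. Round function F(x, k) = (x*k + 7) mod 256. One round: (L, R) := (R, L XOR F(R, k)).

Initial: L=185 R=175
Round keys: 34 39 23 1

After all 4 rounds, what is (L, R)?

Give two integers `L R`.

Round 1 (k=34): L=175 R=252
Round 2 (k=39): L=252 R=196
Round 3 (k=23): L=196 R=95
Round 4 (k=1): L=95 R=162

Answer: 95 162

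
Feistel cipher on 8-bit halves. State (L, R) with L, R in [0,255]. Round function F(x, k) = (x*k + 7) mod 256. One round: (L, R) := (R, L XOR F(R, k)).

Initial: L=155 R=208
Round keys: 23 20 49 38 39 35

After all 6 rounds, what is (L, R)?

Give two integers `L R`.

Round 1 (k=23): L=208 R=44
Round 2 (k=20): L=44 R=167
Round 3 (k=49): L=167 R=210
Round 4 (k=38): L=210 R=148
Round 5 (k=39): L=148 R=65
Round 6 (k=35): L=65 R=126

Answer: 65 126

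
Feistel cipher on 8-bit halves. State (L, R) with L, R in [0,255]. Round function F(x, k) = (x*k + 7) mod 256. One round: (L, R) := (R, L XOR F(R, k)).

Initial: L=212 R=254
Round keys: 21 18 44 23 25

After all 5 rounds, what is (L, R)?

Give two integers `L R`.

Round 1 (k=21): L=254 R=9
Round 2 (k=18): L=9 R=87
Round 3 (k=44): L=87 R=242
Round 4 (k=23): L=242 R=146
Round 5 (k=25): L=146 R=187

Answer: 146 187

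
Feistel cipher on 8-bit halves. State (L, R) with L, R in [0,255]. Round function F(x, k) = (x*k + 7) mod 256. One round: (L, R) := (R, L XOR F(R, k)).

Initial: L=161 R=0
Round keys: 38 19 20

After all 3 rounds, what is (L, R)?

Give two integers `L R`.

Round 1 (k=38): L=0 R=166
Round 2 (k=19): L=166 R=89
Round 3 (k=20): L=89 R=93

Answer: 89 93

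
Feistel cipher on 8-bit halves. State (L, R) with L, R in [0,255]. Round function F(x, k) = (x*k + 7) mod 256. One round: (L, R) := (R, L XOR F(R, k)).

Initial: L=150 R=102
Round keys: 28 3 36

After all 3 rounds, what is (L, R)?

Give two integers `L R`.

Answer: 84 110

Derivation:
Round 1 (k=28): L=102 R=185
Round 2 (k=3): L=185 R=84
Round 3 (k=36): L=84 R=110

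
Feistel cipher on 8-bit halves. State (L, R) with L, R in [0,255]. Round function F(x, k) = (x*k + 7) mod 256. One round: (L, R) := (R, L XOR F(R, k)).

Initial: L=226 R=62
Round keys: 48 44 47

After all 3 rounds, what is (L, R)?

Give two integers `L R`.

Answer: 221 223

Derivation:
Round 1 (k=48): L=62 R=69
Round 2 (k=44): L=69 R=221
Round 3 (k=47): L=221 R=223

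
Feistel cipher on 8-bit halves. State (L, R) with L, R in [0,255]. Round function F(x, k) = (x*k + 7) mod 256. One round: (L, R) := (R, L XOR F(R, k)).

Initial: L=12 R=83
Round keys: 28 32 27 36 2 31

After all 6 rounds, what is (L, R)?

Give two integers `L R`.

Answer: 217 45

Derivation:
Round 1 (k=28): L=83 R=23
Round 2 (k=32): L=23 R=180
Round 3 (k=27): L=180 R=20
Round 4 (k=36): L=20 R=99
Round 5 (k=2): L=99 R=217
Round 6 (k=31): L=217 R=45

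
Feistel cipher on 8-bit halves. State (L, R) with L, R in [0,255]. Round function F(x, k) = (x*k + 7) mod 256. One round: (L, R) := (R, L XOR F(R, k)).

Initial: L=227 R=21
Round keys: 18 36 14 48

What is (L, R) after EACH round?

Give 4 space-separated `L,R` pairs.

Answer: 21,98 98,218 218,145 145,237

Derivation:
Round 1 (k=18): L=21 R=98
Round 2 (k=36): L=98 R=218
Round 3 (k=14): L=218 R=145
Round 4 (k=48): L=145 R=237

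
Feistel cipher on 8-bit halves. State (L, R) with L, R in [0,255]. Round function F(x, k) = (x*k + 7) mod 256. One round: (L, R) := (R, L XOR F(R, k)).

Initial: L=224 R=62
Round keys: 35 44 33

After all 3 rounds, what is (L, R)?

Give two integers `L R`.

Answer: 141 85

Derivation:
Round 1 (k=35): L=62 R=97
Round 2 (k=44): L=97 R=141
Round 3 (k=33): L=141 R=85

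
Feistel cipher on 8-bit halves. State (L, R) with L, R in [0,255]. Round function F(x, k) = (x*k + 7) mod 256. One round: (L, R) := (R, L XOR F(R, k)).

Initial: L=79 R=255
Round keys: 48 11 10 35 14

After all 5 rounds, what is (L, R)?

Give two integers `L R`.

Round 1 (k=48): L=255 R=152
Round 2 (k=11): L=152 R=112
Round 3 (k=10): L=112 R=255
Round 4 (k=35): L=255 R=148
Round 5 (k=14): L=148 R=224

Answer: 148 224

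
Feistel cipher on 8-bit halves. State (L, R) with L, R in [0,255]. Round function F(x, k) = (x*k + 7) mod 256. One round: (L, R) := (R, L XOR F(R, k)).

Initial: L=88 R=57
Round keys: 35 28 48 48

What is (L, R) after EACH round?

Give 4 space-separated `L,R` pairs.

Answer: 57,138 138,38 38,173 173,81

Derivation:
Round 1 (k=35): L=57 R=138
Round 2 (k=28): L=138 R=38
Round 3 (k=48): L=38 R=173
Round 4 (k=48): L=173 R=81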